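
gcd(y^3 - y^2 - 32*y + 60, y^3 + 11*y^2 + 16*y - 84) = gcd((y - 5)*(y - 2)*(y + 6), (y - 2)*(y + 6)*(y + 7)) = y^2 + 4*y - 12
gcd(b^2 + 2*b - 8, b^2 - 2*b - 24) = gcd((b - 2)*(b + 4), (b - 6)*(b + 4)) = b + 4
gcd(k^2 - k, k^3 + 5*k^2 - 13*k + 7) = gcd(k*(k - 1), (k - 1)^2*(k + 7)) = k - 1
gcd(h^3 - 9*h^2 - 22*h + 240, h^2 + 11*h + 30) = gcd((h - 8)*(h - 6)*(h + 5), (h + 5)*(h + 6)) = h + 5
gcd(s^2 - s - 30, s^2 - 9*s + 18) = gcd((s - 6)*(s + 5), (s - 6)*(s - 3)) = s - 6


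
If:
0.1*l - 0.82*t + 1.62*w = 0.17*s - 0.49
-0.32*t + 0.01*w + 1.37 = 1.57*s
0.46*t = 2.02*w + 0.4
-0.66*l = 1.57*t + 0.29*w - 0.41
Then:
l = 0.37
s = 0.84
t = 0.14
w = -0.17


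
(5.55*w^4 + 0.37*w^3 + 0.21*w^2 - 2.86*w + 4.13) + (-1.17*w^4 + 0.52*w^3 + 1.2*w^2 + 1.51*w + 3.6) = 4.38*w^4 + 0.89*w^3 + 1.41*w^2 - 1.35*w + 7.73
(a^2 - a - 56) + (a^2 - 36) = 2*a^2 - a - 92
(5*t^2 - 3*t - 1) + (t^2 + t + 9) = 6*t^2 - 2*t + 8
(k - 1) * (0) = 0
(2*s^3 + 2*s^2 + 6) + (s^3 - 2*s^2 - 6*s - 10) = 3*s^3 - 6*s - 4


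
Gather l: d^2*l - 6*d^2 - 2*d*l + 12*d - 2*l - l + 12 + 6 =-6*d^2 + 12*d + l*(d^2 - 2*d - 3) + 18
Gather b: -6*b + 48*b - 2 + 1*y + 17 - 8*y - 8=42*b - 7*y + 7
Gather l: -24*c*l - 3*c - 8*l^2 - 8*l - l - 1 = -3*c - 8*l^2 + l*(-24*c - 9) - 1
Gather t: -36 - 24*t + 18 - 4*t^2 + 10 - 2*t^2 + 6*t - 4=-6*t^2 - 18*t - 12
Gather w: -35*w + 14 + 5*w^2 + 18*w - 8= 5*w^2 - 17*w + 6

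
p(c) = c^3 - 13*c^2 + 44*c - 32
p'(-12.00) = 788.00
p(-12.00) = -4160.00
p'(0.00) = 44.00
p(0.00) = -32.00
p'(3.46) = -10.05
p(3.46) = 6.03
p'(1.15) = 18.07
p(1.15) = 2.93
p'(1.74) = 7.84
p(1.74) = 10.47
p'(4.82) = -11.62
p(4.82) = -9.96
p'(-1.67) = 95.79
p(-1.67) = -146.39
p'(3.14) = -8.06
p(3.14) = 8.94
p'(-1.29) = 82.53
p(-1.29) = -112.54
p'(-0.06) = 45.57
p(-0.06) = -34.69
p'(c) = 3*c^2 - 26*c + 44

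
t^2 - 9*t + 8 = (t - 8)*(t - 1)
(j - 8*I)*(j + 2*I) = j^2 - 6*I*j + 16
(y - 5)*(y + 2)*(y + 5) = y^3 + 2*y^2 - 25*y - 50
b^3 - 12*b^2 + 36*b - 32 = (b - 8)*(b - 2)^2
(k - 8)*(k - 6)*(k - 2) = k^3 - 16*k^2 + 76*k - 96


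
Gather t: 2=2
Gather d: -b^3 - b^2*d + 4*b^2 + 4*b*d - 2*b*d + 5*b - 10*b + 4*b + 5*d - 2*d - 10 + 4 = -b^3 + 4*b^2 - b + d*(-b^2 + 2*b + 3) - 6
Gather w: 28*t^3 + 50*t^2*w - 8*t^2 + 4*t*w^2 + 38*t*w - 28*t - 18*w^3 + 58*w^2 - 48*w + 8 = 28*t^3 - 8*t^2 - 28*t - 18*w^3 + w^2*(4*t + 58) + w*(50*t^2 + 38*t - 48) + 8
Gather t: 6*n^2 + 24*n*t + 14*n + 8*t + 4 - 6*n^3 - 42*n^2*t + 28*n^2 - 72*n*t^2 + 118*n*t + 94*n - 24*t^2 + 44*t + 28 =-6*n^3 + 34*n^2 + 108*n + t^2*(-72*n - 24) + t*(-42*n^2 + 142*n + 52) + 32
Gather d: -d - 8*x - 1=-d - 8*x - 1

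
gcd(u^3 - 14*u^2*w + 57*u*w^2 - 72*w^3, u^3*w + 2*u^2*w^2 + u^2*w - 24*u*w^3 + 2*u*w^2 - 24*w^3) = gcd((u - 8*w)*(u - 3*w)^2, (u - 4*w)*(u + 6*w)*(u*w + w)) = 1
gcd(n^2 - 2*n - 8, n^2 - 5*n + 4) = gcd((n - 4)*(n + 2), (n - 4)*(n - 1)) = n - 4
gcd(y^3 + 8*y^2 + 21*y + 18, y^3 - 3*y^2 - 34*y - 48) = y^2 + 5*y + 6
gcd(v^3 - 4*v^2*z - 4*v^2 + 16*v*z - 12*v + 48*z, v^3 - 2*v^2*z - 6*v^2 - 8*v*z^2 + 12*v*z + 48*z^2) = -v^2 + 4*v*z + 6*v - 24*z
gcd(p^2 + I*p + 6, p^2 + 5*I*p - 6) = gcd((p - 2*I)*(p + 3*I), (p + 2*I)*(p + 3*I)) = p + 3*I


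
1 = 1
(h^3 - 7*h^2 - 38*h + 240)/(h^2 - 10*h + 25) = (h^2 - 2*h - 48)/(h - 5)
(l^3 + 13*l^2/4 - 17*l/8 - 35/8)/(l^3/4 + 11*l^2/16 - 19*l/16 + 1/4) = 2*(8*l^3 + 26*l^2 - 17*l - 35)/(4*l^3 + 11*l^2 - 19*l + 4)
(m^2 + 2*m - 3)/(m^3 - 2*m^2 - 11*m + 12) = 1/(m - 4)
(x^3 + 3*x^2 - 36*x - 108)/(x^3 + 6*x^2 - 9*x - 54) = (x - 6)/(x - 3)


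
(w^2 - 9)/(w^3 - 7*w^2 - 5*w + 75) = (w - 3)/(w^2 - 10*w + 25)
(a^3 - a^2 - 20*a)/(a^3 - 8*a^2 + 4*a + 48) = a*(a^2 - a - 20)/(a^3 - 8*a^2 + 4*a + 48)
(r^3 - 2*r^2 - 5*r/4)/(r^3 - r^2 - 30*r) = (-r^2 + 2*r + 5/4)/(-r^2 + r + 30)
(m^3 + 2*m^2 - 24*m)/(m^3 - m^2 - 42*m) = (m - 4)/(m - 7)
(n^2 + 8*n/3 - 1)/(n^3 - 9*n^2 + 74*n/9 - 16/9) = 3*(n + 3)/(3*n^2 - 26*n + 16)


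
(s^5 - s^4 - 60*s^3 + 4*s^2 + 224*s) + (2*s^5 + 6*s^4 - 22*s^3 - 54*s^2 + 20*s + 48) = 3*s^5 + 5*s^4 - 82*s^3 - 50*s^2 + 244*s + 48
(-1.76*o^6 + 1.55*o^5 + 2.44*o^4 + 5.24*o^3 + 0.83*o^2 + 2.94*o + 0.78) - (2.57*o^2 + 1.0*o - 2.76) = -1.76*o^6 + 1.55*o^5 + 2.44*o^4 + 5.24*o^3 - 1.74*o^2 + 1.94*o + 3.54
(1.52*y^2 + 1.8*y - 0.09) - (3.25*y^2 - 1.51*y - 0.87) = -1.73*y^2 + 3.31*y + 0.78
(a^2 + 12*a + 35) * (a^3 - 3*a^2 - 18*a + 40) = a^5 + 9*a^4 - 19*a^3 - 281*a^2 - 150*a + 1400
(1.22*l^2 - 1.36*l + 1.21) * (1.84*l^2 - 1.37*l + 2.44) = 2.2448*l^4 - 4.1738*l^3 + 7.0664*l^2 - 4.9761*l + 2.9524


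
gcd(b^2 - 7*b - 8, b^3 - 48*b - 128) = b - 8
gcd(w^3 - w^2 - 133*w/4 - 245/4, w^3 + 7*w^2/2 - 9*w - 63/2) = w + 7/2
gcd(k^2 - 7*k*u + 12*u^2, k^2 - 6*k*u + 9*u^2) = -k + 3*u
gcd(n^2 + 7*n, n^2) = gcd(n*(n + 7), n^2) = n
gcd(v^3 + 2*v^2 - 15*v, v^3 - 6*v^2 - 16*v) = v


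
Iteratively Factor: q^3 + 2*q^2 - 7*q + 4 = (q + 4)*(q^2 - 2*q + 1) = (q - 1)*(q + 4)*(q - 1)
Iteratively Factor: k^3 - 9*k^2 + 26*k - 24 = (k - 2)*(k^2 - 7*k + 12) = (k - 4)*(k - 2)*(k - 3)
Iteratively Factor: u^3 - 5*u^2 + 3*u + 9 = (u - 3)*(u^2 - 2*u - 3) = (u - 3)^2*(u + 1)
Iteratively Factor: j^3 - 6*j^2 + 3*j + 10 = (j + 1)*(j^2 - 7*j + 10) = (j - 5)*(j + 1)*(j - 2)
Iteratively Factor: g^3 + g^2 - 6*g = (g - 2)*(g^2 + 3*g) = (g - 2)*(g + 3)*(g)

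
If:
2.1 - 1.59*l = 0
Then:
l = 1.32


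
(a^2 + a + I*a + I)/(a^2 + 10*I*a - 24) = (a^2 + a + I*a + I)/(a^2 + 10*I*a - 24)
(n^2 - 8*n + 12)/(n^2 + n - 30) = (n^2 - 8*n + 12)/(n^2 + n - 30)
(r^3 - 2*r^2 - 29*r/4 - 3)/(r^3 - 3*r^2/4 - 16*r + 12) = (4*r^2 + 8*r + 3)/(4*r^2 + 13*r - 12)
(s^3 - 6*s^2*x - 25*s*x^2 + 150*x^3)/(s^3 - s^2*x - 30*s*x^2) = (s - 5*x)/s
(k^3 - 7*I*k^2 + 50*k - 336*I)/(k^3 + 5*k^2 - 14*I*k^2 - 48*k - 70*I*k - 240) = (k + 7*I)/(k + 5)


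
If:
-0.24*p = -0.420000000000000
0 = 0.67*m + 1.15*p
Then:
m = -3.00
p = 1.75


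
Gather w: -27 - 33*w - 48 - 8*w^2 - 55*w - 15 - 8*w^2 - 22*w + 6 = -16*w^2 - 110*w - 84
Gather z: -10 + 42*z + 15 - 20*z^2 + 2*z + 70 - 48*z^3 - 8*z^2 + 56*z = -48*z^3 - 28*z^2 + 100*z + 75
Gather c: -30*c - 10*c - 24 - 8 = -40*c - 32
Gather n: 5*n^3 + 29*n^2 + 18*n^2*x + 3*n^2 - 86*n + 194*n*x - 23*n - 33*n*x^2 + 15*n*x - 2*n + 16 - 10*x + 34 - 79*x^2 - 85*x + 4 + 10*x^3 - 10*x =5*n^3 + n^2*(18*x + 32) + n*(-33*x^2 + 209*x - 111) + 10*x^3 - 79*x^2 - 105*x + 54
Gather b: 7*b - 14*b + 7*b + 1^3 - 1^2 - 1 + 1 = 0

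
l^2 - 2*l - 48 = (l - 8)*(l + 6)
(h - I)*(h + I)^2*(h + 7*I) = h^4 + 8*I*h^3 - 6*h^2 + 8*I*h - 7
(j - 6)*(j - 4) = j^2 - 10*j + 24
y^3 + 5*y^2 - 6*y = y*(y - 1)*(y + 6)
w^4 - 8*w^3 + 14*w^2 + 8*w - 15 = (w - 5)*(w - 3)*(w - 1)*(w + 1)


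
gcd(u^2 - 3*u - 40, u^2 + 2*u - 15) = u + 5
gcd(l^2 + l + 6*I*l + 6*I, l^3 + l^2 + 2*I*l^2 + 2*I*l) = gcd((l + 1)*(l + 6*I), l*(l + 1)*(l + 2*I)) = l + 1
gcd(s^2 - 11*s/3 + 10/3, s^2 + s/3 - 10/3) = s - 5/3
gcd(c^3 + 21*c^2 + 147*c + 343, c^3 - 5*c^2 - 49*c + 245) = c + 7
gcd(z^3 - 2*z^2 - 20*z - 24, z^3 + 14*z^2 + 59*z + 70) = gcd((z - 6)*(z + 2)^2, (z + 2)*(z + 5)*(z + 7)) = z + 2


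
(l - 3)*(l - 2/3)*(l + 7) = l^3 + 10*l^2/3 - 71*l/3 + 14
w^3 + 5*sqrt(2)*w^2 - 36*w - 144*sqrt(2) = (w - 4*sqrt(2))*(w + 3*sqrt(2))*(w + 6*sqrt(2))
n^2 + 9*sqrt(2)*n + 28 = (n + 2*sqrt(2))*(n + 7*sqrt(2))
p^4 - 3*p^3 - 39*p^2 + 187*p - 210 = (p - 5)*(p - 3)*(p - 2)*(p + 7)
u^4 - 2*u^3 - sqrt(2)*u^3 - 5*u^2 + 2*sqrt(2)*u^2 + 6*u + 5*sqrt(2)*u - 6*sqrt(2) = (u - 3)*(u - 1)*(u + 2)*(u - sqrt(2))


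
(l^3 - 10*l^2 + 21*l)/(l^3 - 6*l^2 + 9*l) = (l - 7)/(l - 3)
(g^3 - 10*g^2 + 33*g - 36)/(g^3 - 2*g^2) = (g^3 - 10*g^2 + 33*g - 36)/(g^2*(g - 2))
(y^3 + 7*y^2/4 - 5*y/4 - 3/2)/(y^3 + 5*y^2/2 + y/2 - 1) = (4*y^2 - y - 3)/(2*(2*y^2 + y - 1))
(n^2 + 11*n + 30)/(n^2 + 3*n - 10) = (n + 6)/(n - 2)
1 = 1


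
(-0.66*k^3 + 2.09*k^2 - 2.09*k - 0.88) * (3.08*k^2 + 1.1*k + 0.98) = -2.0328*k^5 + 5.7112*k^4 - 4.785*k^3 - 2.9612*k^2 - 3.0162*k - 0.8624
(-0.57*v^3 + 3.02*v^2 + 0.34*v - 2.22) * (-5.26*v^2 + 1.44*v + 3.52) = 2.9982*v^5 - 16.706*v^4 + 0.554*v^3 + 22.7972*v^2 - 2.0*v - 7.8144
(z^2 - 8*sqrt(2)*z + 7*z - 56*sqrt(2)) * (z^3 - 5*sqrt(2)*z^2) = z^5 - 13*sqrt(2)*z^4 + 7*z^4 - 91*sqrt(2)*z^3 + 80*z^3 + 560*z^2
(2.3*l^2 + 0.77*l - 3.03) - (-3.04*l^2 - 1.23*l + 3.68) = 5.34*l^2 + 2.0*l - 6.71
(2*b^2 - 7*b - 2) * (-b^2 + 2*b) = -2*b^4 + 11*b^3 - 12*b^2 - 4*b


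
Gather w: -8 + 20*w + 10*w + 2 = 30*w - 6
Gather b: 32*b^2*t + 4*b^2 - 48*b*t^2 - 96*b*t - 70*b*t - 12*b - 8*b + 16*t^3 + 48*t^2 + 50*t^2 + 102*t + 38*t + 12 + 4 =b^2*(32*t + 4) + b*(-48*t^2 - 166*t - 20) + 16*t^3 + 98*t^2 + 140*t + 16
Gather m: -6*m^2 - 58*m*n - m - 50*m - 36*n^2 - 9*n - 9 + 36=-6*m^2 + m*(-58*n - 51) - 36*n^2 - 9*n + 27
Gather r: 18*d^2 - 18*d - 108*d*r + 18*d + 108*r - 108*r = 18*d^2 - 108*d*r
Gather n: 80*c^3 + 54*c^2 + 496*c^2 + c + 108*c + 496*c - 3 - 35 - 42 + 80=80*c^3 + 550*c^2 + 605*c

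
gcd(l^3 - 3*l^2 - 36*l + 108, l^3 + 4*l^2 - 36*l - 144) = l^2 - 36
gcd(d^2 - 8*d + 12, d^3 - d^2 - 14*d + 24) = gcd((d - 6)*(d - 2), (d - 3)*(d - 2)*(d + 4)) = d - 2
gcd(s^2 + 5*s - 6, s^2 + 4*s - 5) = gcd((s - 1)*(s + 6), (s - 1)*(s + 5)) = s - 1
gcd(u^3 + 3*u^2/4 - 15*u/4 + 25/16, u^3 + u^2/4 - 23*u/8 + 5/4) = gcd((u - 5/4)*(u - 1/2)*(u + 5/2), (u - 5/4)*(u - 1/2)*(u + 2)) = u^2 - 7*u/4 + 5/8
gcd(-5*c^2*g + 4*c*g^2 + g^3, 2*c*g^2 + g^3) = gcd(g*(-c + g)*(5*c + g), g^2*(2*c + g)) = g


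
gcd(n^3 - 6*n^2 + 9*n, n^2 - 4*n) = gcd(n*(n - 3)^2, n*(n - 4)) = n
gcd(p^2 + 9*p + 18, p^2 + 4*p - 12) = p + 6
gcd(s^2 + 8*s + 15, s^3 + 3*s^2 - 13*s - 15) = s + 5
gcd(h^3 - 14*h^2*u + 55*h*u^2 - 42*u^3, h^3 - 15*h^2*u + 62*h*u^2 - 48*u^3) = h^2 - 7*h*u + 6*u^2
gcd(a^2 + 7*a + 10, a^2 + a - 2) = a + 2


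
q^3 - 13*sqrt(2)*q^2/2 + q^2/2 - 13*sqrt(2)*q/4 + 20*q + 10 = (q + 1/2)*(q - 4*sqrt(2))*(q - 5*sqrt(2)/2)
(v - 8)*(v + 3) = v^2 - 5*v - 24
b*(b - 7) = b^2 - 7*b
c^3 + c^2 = c^2*(c + 1)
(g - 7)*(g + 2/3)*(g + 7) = g^3 + 2*g^2/3 - 49*g - 98/3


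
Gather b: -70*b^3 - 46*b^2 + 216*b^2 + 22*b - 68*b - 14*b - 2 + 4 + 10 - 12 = -70*b^3 + 170*b^2 - 60*b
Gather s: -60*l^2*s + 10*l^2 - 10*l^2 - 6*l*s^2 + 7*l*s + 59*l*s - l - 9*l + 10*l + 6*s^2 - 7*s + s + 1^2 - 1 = s^2*(6 - 6*l) + s*(-60*l^2 + 66*l - 6)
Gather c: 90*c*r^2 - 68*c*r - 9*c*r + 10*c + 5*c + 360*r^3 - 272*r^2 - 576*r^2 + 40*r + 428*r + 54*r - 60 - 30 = c*(90*r^2 - 77*r + 15) + 360*r^3 - 848*r^2 + 522*r - 90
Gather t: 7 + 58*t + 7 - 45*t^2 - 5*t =-45*t^2 + 53*t + 14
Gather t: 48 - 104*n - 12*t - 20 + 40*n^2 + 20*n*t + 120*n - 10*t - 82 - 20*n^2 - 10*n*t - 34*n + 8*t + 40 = 20*n^2 - 18*n + t*(10*n - 14) - 14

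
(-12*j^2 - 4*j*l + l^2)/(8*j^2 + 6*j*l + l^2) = (-6*j + l)/(4*j + l)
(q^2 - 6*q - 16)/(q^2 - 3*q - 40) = (q + 2)/(q + 5)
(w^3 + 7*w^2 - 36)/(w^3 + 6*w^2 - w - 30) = (w + 6)/(w + 5)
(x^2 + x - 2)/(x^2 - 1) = (x + 2)/(x + 1)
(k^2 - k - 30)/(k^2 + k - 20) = (k - 6)/(k - 4)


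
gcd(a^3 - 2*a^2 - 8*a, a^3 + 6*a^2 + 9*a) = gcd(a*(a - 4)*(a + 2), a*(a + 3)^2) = a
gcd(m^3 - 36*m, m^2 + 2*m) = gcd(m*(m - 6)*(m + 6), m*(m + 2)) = m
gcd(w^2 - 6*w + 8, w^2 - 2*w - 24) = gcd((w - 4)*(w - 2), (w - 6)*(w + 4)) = 1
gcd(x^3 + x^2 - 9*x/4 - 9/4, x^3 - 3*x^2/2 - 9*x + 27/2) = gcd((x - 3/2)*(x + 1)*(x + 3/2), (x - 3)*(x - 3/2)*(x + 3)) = x - 3/2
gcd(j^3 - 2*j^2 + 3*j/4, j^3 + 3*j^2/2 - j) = j^2 - j/2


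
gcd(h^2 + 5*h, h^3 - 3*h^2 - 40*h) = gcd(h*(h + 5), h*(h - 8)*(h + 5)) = h^2 + 5*h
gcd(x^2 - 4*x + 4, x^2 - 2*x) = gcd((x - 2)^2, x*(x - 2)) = x - 2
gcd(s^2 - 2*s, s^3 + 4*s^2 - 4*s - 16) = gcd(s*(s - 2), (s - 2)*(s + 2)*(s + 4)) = s - 2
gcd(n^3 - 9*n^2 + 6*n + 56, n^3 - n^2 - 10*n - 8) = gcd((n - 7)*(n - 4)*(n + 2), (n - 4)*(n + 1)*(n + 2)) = n^2 - 2*n - 8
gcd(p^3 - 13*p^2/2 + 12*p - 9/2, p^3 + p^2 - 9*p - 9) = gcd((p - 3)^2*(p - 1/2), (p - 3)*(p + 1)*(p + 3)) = p - 3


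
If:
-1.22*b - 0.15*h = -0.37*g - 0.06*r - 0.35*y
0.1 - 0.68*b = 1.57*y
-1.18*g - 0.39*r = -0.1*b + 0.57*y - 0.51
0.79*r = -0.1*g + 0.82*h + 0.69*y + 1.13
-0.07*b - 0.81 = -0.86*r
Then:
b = 0.14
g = 0.13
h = -0.45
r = 0.95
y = 0.00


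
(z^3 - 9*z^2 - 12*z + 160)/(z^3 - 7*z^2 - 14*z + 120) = (z - 8)/(z - 6)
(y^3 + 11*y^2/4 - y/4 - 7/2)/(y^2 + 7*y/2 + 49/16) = 4*(y^2 + y - 2)/(4*y + 7)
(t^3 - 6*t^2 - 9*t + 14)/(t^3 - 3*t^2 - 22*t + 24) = (t^2 - 5*t - 14)/(t^2 - 2*t - 24)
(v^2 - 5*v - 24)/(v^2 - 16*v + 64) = (v + 3)/(v - 8)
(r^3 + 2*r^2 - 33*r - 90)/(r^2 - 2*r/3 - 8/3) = 3*(-r^3 - 2*r^2 + 33*r + 90)/(-3*r^2 + 2*r + 8)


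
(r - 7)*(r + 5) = r^2 - 2*r - 35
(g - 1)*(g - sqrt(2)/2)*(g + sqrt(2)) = g^3 - g^2 + sqrt(2)*g^2/2 - g - sqrt(2)*g/2 + 1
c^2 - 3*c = c*(c - 3)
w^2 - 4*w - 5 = (w - 5)*(w + 1)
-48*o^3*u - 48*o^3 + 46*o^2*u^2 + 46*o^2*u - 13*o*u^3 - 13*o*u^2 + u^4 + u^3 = (-8*o + u)*(-3*o + u)*(-2*o + u)*(u + 1)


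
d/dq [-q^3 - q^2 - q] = -3*q^2 - 2*q - 1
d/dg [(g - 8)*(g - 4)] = 2*g - 12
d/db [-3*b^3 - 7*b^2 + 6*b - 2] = -9*b^2 - 14*b + 6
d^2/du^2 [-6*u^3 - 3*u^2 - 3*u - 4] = -36*u - 6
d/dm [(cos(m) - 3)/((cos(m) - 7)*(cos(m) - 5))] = (cos(m)^2 - 6*cos(m) + 1)*sin(m)/((cos(m) - 7)^2*(cos(m) - 5)^2)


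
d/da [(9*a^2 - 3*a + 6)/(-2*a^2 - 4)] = 3*(-a^2 - 8*a + 2)/(2*(a^4 + 4*a^2 + 4))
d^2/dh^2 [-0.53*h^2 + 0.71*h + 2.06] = -1.06000000000000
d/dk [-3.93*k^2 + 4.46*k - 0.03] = 4.46 - 7.86*k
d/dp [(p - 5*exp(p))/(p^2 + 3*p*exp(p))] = (-8*p^2*exp(p) - p^2 + 10*p*exp(p) + 15*exp(2*p))/(p^2*(p^2 + 6*p*exp(p) + 9*exp(2*p)))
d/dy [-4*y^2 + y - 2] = 1 - 8*y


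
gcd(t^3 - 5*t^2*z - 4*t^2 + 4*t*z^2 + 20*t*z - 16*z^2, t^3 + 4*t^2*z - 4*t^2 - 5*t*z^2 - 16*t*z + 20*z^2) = -t^2 + t*z + 4*t - 4*z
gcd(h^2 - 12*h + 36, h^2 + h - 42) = h - 6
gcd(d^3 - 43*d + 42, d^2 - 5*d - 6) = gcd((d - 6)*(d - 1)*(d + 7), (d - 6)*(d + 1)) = d - 6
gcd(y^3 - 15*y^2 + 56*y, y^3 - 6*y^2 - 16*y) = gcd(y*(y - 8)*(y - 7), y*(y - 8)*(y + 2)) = y^2 - 8*y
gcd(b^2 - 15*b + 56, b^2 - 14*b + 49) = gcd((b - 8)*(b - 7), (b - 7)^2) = b - 7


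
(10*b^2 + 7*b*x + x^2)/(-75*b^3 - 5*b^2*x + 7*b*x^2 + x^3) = (2*b + x)/(-15*b^2 + 2*b*x + x^2)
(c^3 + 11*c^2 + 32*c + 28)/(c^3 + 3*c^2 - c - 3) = (c^3 + 11*c^2 + 32*c + 28)/(c^3 + 3*c^2 - c - 3)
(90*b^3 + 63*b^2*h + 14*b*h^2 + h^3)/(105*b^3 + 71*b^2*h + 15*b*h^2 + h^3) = (6*b + h)/(7*b + h)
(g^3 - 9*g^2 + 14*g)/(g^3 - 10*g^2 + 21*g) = (g - 2)/(g - 3)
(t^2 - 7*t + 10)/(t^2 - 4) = (t - 5)/(t + 2)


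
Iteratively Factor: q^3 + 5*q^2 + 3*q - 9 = (q - 1)*(q^2 + 6*q + 9) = (q - 1)*(q + 3)*(q + 3)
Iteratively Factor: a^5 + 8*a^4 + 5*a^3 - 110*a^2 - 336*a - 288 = (a + 4)*(a^4 + 4*a^3 - 11*a^2 - 66*a - 72) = (a + 3)*(a + 4)*(a^3 + a^2 - 14*a - 24) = (a + 3)^2*(a + 4)*(a^2 - 2*a - 8) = (a + 2)*(a + 3)^2*(a + 4)*(a - 4)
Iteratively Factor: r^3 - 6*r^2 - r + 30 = (r - 3)*(r^2 - 3*r - 10) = (r - 5)*(r - 3)*(r + 2)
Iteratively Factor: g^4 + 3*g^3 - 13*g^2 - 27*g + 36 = (g + 3)*(g^3 - 13*g + 12) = (g + 3)*(g + 4)*(g^2 - 4*g + 3) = (g - 3)*(g + 3)*(g + 4)*(g - 1)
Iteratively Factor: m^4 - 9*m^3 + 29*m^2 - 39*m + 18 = (m - 3)*(m^3 - 6*m^2 + 11*m - 6) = (m - 3)*(m - 1)*(m^2 - 5*m + 6) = (m - 3)*(m - 2)*(m - 1)*(m - 3)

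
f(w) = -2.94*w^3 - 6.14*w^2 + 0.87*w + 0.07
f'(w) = -8.82*w^2 - 12.28*w + 0.87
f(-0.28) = -0.59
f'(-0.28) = 3.62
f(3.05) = -137.81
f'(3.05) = -118.63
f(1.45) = -20.54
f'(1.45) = -35.48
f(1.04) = -8.97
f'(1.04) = -21.44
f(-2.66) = 9.65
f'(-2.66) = -28.87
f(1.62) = -27.13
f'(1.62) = -42.17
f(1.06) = -9.41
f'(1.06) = -22.06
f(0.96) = -7.35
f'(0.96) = -19.05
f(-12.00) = 4185.79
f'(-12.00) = -1121.85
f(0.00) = 0.07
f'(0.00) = 0.87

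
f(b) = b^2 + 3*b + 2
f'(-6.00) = -9.00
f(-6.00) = 20.00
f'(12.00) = 27.00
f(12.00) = 182.00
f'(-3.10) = -3.20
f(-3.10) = 2.31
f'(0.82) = 4.64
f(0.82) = 5.13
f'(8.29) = 19.58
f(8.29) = 95.59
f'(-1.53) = -0.06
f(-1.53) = -0.25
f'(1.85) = 6.70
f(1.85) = 10.97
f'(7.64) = 18.28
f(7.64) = 83.29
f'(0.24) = 3.48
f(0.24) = 2.78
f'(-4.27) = -5.54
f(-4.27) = 7.42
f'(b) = 2*b + 3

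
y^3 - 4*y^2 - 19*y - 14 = (y - 7)*(y + 1)*(y + 2)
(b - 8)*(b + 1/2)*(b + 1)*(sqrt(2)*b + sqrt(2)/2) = sqrt(2)*b^4 - 6*sqrt(2)*b^3 - 59*sqrt(2)*b^2/4 - 39*sqrt(2)*b/4 - 2*sqrt(2)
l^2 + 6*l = l*(l + 6)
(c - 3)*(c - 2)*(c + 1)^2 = c^4 - 3*c^3 - 3*c^2 + 7*c + 6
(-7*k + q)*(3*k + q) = -21*k^2 - 4*k*q + q^2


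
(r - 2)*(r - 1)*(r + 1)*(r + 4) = r^4 + 2*r^3 - 9*r^2 - 2*r + 8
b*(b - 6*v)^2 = b^3 - 12*b^2*v + 36*b*v^2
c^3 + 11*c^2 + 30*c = c*(c + 5)*(c + 6)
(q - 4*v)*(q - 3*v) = q^2 - 7*q*v + 12*v^2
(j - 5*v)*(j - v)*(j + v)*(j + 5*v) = j^4 - 26*j^2*v^2 + 25*v^4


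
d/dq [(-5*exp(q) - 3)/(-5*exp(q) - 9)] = 30*exp(q)/(5*exp(q) + 9)^2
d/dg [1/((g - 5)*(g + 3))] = 2*(1 - g)/(g^4 - 4*g^3 - 26*g^2 + 60*g + 225)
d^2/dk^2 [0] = 0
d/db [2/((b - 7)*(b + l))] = 2*((7 - b)*(b + l) - (b - 7)^2)/((b - 7)^3*(b + l)^2)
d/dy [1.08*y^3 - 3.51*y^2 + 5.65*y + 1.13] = 3.24*y^2 - 7.02*y + 5.65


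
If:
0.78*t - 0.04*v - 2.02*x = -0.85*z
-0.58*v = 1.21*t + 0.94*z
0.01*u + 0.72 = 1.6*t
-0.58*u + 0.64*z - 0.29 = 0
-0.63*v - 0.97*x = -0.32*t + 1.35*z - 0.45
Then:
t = 0.46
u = 0.94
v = -3.07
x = 0.79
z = 1.31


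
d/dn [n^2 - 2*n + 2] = 2*n - 2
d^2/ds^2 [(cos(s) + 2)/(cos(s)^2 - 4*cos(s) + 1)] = 2*(9*(1 - cos(2*s))^2*cos(s) + 12*(1 - cos(2*s))^2 + 154*cos(s) + 80*cos(2*s) - 24*cos(3*s) - 2*cos(5*s) - 240)/(8*cos(s) - cos(2*s) - 3)^3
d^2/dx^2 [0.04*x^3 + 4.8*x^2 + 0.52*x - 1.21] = 0.24*x + 9.6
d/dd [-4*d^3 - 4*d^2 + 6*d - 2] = -12*d^2 - 8*d + 6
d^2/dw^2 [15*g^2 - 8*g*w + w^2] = 2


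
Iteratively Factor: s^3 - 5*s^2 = (s)*(s^2 - 5*s) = s^2*(s - 5)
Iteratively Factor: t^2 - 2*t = (t - 2)*(t)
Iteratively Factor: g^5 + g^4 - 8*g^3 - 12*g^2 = (g - 3)*(g^4 + 4*g^3 + 4*g^2) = (g - 3)*(g + 2)*(g^3 + 2*g^2) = (g - 3)*(g + 2)^2*(g^2) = g*(g - 3)*(g + 2)^2*(g)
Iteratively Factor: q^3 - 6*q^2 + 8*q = (q)*(q^2 - 6*q + 8) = q*(q - 4)*(q - 2)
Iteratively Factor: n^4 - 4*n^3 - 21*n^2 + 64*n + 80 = (n + 1)*(n^3 - 5*n^2 - 16*n + 80) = (n - 5)*(n + 1)*(n^2 - 16) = (n - 5)*(n + 1)*(n + 4)*(n - 4)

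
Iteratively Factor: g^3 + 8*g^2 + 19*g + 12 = (g + 4)*(g^2 + 4*g + 3) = (g + 1)*(g + 4)*(g + 3)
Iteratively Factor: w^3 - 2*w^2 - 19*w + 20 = (w + 4)*(w^2 - 6*w + 5) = (w - 5)*(w + 4)*(w - 1)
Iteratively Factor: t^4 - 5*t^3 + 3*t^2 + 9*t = (t - 3)*(t^3 - 2*t^2 - 3*t) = t*(t - 3)*(t^2 - 2*t - 3) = t*(t - 3)^2*(t + 1)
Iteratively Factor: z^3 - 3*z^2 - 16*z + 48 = (z - 3)*(z^2 - 16) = (z - 4)*(z - 3)*(z + 4)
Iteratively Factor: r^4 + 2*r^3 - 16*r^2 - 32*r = (r + 2)*(r^3 - 16*r) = (r + 2)*(r + 4)*(r^2 - 4*r) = r*(r + 2)*(r + 4)*(r - 4)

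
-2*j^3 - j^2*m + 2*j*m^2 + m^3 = (-j + m)*(j + m)*(2*j + m)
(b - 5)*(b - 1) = b^2 - 6*b + 5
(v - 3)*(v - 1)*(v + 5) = v^3 + v^2 - 17*v + 15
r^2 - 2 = (r - sqrt(2))*(r + sqrt(2))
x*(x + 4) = x^2 + 4*x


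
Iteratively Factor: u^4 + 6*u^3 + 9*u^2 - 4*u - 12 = (u + 2)*(u^3 + 4*u^2 + u - 6) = (u + 2)^2*(u^2 + 2*u - 3) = (u - 1)*(u + 2)^2*(u + 3)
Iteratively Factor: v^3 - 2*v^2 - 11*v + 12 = (v + 3)*(v^2 - 5*v + 4) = (v - 1)*(v + 3)*(v - 4)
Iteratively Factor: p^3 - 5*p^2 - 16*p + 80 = (p + 4)*(p^2 - 9*p + 20) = (p - 5)*(p + 4)*(p - 4)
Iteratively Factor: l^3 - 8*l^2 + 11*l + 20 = (l - 4)*(l^2 - 4*l - 5) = (l - 4)*(l + 1)*(l - 5)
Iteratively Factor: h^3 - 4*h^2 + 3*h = (h)*(h^2 - 4*h + 3) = h*(h - 3)*(h - 1)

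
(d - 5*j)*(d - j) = d^2 - 6*d*j + 5*j^2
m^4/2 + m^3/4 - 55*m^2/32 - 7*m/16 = m*(m/2 + 1)*(m - 7/4)*(m + 1/4)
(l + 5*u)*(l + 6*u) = l^2 + 11*l*u + 30*u^2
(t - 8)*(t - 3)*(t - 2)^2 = t^4 - 15*t^3 + 72*t^2 - 140*t + 96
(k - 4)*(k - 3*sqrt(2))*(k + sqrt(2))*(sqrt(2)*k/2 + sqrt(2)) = sqrt(2)*k^4/2 - 2*k^3 - sqrt(2)*k^3 - 7*sqrt(2)*k^2 + 4*k^2 + 6*sqrt(2)*k + 16*k + 24*sqrt(2)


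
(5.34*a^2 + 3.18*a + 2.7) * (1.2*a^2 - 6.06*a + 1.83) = 6.408*a^4 - 28.5444*a^3 - 6.2586*a^2 - 10.5426*a + 4.941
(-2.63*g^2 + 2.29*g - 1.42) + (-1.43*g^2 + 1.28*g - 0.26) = -4.06*g^2 + 3.57*g - 1.68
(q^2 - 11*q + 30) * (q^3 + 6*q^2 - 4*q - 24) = q^5 - 5*q^4 - 40*q^3 + 200*q^2 + 144*q - 720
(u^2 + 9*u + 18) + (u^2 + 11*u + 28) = 2*u^2 + 20*u + 46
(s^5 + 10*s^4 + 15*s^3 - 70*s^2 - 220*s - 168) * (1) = s^5 + 10*s^4 + 15*s^3 - 70*s^2 - 220*s - 168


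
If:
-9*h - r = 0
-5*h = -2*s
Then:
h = 2*s/5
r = -18*s/5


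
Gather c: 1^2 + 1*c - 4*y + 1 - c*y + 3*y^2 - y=c*(1 - y) + 3*y^2 - 5*y + 2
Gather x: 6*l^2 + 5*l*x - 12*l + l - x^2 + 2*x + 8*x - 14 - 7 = 6*l^2 - 11*l - x^2 + x*(5*l + 10) - 21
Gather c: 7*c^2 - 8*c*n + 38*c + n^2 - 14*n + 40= 7*c^2 + c*(38 - 8*n) + n^2 - 14*n + 40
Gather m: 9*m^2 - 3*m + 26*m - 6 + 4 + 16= 9*m^2 + 23*m + 14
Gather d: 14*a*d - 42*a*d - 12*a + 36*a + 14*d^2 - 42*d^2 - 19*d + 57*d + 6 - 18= 24*a - 28*d^2 + d*(38 - 28*a) - 12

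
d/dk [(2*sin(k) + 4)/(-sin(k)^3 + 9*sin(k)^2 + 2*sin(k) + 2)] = 2*(2*sin(k)^3 - 3*sin(k)^2 - 36*sin(k) - 2)*cos(k)/(sin(k)^3 - 9*sin(k)^2 - 2*sin(k) - 2)^2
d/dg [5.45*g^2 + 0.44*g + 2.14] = 10.9*g + 0.44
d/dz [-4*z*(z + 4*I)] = -8*z - 16*I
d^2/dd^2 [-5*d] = 0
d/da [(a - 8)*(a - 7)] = 2*a - 15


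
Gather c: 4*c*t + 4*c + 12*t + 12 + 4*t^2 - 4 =c*(4*t + 4) + 4*t^2 + 12*t + 8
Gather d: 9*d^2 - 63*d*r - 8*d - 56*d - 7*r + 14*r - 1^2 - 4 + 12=9*d^2 + d*(-63*r - 64) + 7*r + 7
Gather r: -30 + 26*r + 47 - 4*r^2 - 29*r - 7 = -4*r^2 - 3*r + 10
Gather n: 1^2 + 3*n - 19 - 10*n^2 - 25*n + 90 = -10*n^2 - 22*n + 72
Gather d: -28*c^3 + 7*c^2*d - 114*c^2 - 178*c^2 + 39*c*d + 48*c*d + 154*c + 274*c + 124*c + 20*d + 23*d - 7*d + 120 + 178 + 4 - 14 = -28*c^3 - 292*c^2 + 552*c + d*(7*c^2 + 87*c + 36) + 288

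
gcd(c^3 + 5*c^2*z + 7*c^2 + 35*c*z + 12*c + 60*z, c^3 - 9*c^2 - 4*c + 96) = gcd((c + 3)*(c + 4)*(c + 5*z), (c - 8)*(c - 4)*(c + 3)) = c + 3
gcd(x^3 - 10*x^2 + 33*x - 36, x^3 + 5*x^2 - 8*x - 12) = 1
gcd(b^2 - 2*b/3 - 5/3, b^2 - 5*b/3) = b - 5/3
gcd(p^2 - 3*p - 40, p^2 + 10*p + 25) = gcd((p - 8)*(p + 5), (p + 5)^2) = p + 5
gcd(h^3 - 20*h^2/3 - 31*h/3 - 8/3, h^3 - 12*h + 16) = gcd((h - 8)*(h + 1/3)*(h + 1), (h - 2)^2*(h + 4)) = 1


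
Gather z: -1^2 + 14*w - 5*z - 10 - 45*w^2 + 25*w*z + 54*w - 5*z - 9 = -45*w^2 + 68*w + z*(25*w - 10) - 20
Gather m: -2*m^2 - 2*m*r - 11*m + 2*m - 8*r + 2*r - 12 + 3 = -2*m^2 + m*(-2*r - 9) - 6*r - 9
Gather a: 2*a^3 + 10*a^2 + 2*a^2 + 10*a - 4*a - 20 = 2*a^3 + 12*a^2 + 6*a - 20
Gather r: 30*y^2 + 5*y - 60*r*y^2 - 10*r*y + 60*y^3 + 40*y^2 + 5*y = r*(-60*y^2 - 10*y) + 60*y^3 + 70*y^2 + 10*y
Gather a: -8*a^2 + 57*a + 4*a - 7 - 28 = -8*a^2 + 61*a - 35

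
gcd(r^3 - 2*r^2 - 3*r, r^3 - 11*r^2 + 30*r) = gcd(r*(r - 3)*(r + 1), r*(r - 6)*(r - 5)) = r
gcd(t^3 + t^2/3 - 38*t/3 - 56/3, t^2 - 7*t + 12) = t - 4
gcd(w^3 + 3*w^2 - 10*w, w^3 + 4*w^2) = w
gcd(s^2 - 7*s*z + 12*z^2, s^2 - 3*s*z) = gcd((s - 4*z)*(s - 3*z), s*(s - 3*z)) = -s + 3*z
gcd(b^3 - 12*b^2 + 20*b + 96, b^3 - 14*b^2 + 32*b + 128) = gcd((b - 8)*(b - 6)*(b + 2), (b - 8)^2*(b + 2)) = b^2 - 6*b - 16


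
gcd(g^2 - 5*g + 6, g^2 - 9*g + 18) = g - 3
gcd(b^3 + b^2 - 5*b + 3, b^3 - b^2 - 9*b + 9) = b^2 + 2*b - 3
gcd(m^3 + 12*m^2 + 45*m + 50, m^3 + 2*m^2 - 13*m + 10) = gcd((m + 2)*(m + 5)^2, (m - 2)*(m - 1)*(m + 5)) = m + 5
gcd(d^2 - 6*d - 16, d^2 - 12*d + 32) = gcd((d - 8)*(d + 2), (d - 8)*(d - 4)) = d - 8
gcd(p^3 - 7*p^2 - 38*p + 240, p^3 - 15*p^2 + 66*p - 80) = p^2 - 13*p + 40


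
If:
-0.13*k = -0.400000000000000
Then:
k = 3.08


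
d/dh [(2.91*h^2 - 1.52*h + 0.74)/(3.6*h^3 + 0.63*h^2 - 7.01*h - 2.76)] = (-10.476*h^4 + 10.944*h^3 - 27.4335*h^2 - 16.9956*h + 9.3826)/(12.96*h^6 + 4.536*h^5 - 50.0751*h^4 - 28.7046*h^3 + 45.6625*h^2 + 38.6952*h + 7.6176)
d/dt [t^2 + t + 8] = 2*t + 1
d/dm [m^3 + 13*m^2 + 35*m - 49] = 3*m^2 + 26*m + 35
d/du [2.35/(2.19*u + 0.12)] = -5.1465/(2.19*u + 0.12)^2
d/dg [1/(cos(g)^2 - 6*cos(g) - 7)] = 2*(cos(g) - 3)*sin(g)/(sin(g)^2 + 6*cos(g) + 6)^2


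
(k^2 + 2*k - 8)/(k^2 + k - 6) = (k + 4)/(k + 3)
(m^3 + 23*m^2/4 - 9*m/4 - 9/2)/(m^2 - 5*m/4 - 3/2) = (m^2 + 5*m - 6)/(m - 2)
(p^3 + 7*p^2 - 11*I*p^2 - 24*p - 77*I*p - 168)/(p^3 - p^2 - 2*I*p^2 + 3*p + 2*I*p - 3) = (p^2 + p*(7 - 8*I) - 56*I)/(p^2 + p*(-1 + I) - I)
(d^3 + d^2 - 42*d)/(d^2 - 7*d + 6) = d*(d + 7)/(d - 1)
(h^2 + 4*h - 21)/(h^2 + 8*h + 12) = (h^2 + 4*h - 21)/(h^2 + 8*h + 12)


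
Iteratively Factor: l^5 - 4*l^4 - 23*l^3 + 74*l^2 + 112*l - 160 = (l - 5)*(l^4 + l^3 - 18*l^2 - 16*l + 32) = (l - 5)*(l + 2)*(l^3 - l^2 - 16*l + 16) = (l - 5)*(l - 1)*(l + 2)*(l^2 - 16) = (l - 5)*(l - 1)*(l + 2)*(l + 4)*(l - 4)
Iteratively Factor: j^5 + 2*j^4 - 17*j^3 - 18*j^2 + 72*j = (j + 4)*(j^4 - 2*j^3 - 9*j^2 + 18*j) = (j + 3)*(j + 4)*(j^3 - 5*j^2 + 6*j) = (j - 3)*(j + 3)*(j + 4)*(j^2 - 2*j) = (j - 3)*(j - 2)*(j + 3)*(j + 4)*(j)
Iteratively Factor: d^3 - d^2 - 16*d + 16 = (d + 4)*(d^2 - 5*d + 4) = (d - 4)*(d + 4)*(d - 1)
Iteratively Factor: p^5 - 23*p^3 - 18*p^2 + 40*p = (p - 1)*(p^4 + p^3 - 22*p^2 - 40*p) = (p - 1)*(p + 4)*(p^3 - 3*p^2 - 10*p) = (p - 1)*(p + 2)*(p + 4)*(p^2 - 5*p) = p*(p - 1)*(p + 2)*(p + 4)*(p - 5)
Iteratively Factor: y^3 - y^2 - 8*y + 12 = (y - 2)*(y^2 + y - 6) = (y - 2)*(y + 3)*(y - 2)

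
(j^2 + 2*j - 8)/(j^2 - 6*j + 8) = (j + 4)/(j - 4)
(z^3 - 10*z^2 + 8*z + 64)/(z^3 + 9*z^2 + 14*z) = (z^2 - 12*z + 32)/(z*(z + 7))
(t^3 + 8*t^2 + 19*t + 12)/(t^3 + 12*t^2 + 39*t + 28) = (t + 3)/(t + 7)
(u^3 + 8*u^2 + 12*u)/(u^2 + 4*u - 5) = u*(u^2 + 8*u + 12)/(u^2 + 4*u - 5)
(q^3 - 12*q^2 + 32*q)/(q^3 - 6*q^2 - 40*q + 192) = q/(q + 6)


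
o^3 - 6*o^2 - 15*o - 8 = (o - 8)*(o + 1)^2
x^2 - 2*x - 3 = (x - 3)*(x + 1)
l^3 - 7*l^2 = l^2*(l - 7)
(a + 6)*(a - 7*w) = a^2 - 7*a*w + 6*a - 42*w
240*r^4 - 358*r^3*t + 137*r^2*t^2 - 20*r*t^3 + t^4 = (-8*r + t)*(-6*r + t)*(-5*r + t)*(-r + t)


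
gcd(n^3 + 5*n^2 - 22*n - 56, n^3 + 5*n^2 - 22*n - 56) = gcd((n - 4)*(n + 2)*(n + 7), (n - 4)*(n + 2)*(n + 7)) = n^3 + 5*n^2 - 22*n - 56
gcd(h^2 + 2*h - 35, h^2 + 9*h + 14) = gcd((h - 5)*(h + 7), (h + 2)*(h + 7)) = h + 7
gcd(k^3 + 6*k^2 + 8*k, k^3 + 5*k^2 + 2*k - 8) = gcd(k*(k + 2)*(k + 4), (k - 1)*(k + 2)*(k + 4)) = k^2 + 6*k + 8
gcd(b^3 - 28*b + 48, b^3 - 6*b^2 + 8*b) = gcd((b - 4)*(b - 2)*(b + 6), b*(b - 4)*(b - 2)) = b^2 - 6*b + 8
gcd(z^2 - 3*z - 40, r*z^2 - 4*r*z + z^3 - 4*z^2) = 1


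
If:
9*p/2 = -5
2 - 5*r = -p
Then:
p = -10/9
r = 8/45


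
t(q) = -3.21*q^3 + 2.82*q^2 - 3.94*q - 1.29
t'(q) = -9.63*q^2 + 5.64*q - 3.94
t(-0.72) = 4.21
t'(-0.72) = -12.99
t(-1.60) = 25.38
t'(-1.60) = -37.62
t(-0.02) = -1.21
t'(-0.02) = -4.06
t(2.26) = -32.84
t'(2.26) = -40.38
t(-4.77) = 430.05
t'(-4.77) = -249.95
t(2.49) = -43.17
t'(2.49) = -49.60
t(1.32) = -8.96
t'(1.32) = -13.27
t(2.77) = -58.79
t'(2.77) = -62.21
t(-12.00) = 5998.95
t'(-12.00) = -1458.34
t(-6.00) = 817.23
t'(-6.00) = -384.46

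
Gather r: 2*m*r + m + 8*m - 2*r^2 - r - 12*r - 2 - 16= 9*m - 2*r^2 + r*(2*m - 13) - 18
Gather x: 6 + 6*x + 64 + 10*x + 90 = 16*x + 160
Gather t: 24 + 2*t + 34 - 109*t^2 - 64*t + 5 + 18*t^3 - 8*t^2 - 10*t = 18*t^3 - 117*t^2 - 72*t + 63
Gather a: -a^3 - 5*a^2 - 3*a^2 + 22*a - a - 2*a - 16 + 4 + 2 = -a^3 - 8*a^2 + 19*a - 10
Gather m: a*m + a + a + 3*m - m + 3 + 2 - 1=2*a + m*(a + 2) + 4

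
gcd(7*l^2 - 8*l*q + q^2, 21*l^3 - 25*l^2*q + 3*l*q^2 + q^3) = -l + q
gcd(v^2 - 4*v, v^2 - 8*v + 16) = v - 4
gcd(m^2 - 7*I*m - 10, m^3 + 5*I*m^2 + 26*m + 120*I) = m - 5*I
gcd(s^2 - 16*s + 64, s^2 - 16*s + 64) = s^2 - 16*s + 64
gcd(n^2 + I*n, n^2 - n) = n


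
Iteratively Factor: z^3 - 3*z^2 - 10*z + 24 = (z - 2)*(z^2 - z - 12) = (z - 2)*(z + 3)*(z - 4)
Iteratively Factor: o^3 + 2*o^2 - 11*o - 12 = (o + 4)*(o^2 - 2*o - 3) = (o + 1)*(o + 4)*(o - 3)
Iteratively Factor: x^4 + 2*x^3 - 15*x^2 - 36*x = (x)*(x^3 + 2*x^2 - 15*x - 36) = x*(x - 4)*(x^2 + 6*x + 9) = x*(x - 4)*(x + 3)*(x + 3)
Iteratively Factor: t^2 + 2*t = (t + 2)*(t)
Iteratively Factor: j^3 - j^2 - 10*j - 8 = (j - 4)*(j^2 + 3*j + 2) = (j - 4)*(j + 2)*(j + 1)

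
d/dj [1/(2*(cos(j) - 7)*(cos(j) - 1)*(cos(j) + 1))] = (-3 - 14*cos(j)/sin(j)^2 + 2/sin(j)^2)/(2*(cos(j) - 7)^2*sin(j))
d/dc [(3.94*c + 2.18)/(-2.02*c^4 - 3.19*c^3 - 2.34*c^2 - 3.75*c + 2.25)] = (23.8764*c^4 + 42.7516*c^3 + 30.0822*c^2 + 10.2024*c + 17.04)/(4.0804*c^8 + 12.8876*c^7 + 19.6297*c^6 + 30.0792*c^5 + 20.3106*c^4 + 3.195*c^3 + 3.5325*c^2 - 16.875*c + 5.0625)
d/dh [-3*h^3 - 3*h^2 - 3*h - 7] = -9*h^2 - 6*h - 3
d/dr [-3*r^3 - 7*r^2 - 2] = r*(-9*r - 14)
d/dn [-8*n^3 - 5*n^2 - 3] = 2*n*(-12*n - 5)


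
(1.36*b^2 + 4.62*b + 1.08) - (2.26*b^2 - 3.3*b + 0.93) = -0.9*b^2 + 7.92*b + 0.15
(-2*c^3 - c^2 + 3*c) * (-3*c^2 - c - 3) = 6*c^5 + 5*c^4 - 2*c^3 - 9*c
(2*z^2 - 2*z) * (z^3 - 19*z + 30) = 2*z^5 - 2*z^4 - 38*z^3 + 98*z^2 - 60*z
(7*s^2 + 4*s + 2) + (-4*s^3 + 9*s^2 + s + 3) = -4*s^3 + 16*s^2 + 5*s + 5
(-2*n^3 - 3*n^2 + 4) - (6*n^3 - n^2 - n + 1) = -8*n^3 - 2*n^2 + n + 3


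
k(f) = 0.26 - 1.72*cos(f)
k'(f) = 1.72*sin(f)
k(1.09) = -0.54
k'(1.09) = 1.52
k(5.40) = -0.83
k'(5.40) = -1.33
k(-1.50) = 0.14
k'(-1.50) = -1.72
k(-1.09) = -0.54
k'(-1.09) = -1.52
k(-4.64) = 0.38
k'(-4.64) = 1.72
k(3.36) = 1.94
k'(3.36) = -0.37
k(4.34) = 0.89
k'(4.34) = -1.60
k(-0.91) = -0.80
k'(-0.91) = -1.36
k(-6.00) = -1.39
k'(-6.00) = 0.48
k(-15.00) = 1.57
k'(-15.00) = -1.12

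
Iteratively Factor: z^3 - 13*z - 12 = (z + 1)*(z^2 - z - 12) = (z + 1)*(z + 3)*(z - 4)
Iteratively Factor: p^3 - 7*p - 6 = (p + 1)*(p^2 - p - 6) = (p - 3)*(p + 1)*(p + 2)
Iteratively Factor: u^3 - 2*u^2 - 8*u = (u - 4)*(u^2 + 2*u) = u*(u - 4)*(u + 2)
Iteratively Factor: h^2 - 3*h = (h)*(h - 3)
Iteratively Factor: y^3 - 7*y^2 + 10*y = (y)*(y^2 - 7*y + 10) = y*(y - 2)*(y - 5)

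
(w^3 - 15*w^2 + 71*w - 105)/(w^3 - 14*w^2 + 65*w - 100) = (w^2 - 10*w + 21)/(w^2 - 9*w + 20)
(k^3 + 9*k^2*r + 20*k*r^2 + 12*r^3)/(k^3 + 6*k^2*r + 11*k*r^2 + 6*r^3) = (k + 6*r)/(k + 3*r)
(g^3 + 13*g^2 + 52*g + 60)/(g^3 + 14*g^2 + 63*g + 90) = (g + 2)/(g + 3)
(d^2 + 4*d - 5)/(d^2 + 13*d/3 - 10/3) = 3*(d - 1)/(3*d - 2)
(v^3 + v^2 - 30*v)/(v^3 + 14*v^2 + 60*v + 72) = v*(v - 5)/(v^2 + 8*v + 12)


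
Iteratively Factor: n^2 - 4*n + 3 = (n - 1)*(n - 3)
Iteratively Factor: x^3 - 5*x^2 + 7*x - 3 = (x - 1)*(x^2 - 4*x + 3) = (x - 3)*(x - 1)*(x - 1)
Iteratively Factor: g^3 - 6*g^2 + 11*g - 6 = (g - 3)*(g^2 - 3*g + 2) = (g - 3)*(g - 1)*(g - 2)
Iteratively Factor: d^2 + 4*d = (d)*(d + 4)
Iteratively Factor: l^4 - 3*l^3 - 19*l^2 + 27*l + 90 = (l + 3)*(l^3 - 6*l^2 - l + 30) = (l + 2)*(l + 3)*(l^2 - 8*l + 15) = (l - 3)*(l + 2)*(l + 3)*(l - 5)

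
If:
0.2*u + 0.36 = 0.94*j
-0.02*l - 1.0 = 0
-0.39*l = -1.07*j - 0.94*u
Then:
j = -3.24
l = -50.00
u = -17.05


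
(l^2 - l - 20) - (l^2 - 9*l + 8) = 8*l - 28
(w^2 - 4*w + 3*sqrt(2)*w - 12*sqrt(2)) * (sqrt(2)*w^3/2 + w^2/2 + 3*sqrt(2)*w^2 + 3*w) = sqrt(2)*w^5/2 + sqrt(2)*w^4 + 7*w^4/2 - 21*sqrt(2)*w^3/2 + 7*w^3 - 84*w^2 + 3*sqrt(2)*w^2 - 36*sqrt(2)*w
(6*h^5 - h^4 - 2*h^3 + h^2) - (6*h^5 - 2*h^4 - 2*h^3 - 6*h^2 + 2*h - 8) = h^4 + 7*h^2 - 2*h + 8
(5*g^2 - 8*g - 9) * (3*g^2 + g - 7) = 15*g^4 - 19*g^3 - 70*g^2 + 47*g + 63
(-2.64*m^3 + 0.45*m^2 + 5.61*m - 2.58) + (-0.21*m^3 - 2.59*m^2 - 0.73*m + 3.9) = -2.85*m^3 - 2.14*m^2 + 4.88*m + 1.32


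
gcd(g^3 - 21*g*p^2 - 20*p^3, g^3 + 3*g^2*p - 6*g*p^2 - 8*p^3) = g^2 + 5*g*p + 4*p^2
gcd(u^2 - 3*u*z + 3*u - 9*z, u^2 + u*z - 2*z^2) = 1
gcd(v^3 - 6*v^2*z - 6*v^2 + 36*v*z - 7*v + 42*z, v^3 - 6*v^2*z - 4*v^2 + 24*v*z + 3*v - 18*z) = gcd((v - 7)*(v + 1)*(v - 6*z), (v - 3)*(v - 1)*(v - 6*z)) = -v + 6*z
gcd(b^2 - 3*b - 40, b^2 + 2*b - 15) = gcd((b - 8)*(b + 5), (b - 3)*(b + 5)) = b + 5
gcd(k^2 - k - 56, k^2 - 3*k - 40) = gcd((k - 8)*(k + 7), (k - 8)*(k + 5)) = k - 8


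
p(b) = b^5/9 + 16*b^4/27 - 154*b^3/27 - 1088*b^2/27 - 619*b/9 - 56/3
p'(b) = 5*b^4/9 + 64*b^3/27 - 154*b^2/9 - 2176*b/27 - 619/9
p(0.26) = -39.37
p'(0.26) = -90.84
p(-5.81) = 78.96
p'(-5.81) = -9.98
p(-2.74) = 0.83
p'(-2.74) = 6.14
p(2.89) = -627.93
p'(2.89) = -348.63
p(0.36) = -48.90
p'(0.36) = -99.89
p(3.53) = -861.55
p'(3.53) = -375.96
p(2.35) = -450.82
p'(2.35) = -304.96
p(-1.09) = 16.48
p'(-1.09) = -3.55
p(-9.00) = -1178.67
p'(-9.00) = 1187.56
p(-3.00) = 0.00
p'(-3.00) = 0.00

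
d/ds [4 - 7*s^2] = -14*s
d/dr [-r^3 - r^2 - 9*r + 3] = -3*r^2 - 2*r - 9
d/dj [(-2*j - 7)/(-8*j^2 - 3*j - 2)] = (16*j^2 + 6*j - (2*j + 7)*(16*j + 3) + 4)/(8*j^2 + 3*j + 2)^2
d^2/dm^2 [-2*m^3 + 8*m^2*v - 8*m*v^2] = -12*m + 16*v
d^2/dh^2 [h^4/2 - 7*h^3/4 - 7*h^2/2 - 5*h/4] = 6*h^2 - 21*h/2 - 7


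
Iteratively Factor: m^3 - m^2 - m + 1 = (m - 1)*(m^2 - 1) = (m - 1)*(m + 1)*(m - 1)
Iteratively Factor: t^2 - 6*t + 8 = (t - 4)*(t - 2)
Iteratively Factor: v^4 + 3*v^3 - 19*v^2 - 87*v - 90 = (v - 5)*(v^3 + 8*v^2 + 21*v + 18) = (v - 5)*(v + 3)*(v^2 + 5*v + 6) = (v - 5)*(v + 2)*(v + 3)*(v + 3)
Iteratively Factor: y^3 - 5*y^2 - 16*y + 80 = (y - 5)*(y^2 - 16) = (y - 5)*(y + 4)*(y - 4)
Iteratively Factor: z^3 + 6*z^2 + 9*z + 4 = (z + 1)*(z^2 + 5*z + 4) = (z + 1)^2*(z + 4)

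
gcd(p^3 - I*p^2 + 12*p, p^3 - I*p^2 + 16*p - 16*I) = p - 4*I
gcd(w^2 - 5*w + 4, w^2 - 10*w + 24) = w - 4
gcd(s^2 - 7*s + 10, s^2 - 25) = s - 5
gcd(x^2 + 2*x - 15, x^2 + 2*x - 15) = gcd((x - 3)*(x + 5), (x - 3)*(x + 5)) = x^2 + 2*x - 15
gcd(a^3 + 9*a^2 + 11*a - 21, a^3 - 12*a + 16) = 1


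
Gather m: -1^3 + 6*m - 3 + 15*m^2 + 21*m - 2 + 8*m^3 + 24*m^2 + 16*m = 8*m^3 + 39*m^2 + 43*m - 6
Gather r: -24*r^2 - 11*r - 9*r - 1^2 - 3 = -24*r^2 - 20*r - 4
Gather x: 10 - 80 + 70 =0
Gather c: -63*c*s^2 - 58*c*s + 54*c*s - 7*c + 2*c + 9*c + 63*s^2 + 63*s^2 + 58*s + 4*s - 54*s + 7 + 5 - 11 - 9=c*(-63*s^2 - 4*s + 4) + 126*s^2 + 8*s - 8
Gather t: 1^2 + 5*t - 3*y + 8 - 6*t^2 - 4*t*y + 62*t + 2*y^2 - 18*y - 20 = -6*t^2 + t*(67 - 4*y) + 2*y^2 - 21*y - 11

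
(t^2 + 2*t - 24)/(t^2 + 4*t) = (t^2 + 2*t - 24)/(t*(t + 4))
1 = 1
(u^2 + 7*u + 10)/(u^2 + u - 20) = (u + 2)/(u - 4)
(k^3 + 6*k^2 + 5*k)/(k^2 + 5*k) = k + 1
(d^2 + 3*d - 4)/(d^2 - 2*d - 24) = (d - 1)/(d - 6)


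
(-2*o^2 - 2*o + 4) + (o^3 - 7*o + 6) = o^3 - 2*o^2 - 9*o + 10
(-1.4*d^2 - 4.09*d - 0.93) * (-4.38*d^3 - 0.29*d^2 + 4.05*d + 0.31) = 6.132*d^5 + 18.3202*d^4 - 0.410499999999999*d^3 - 16.7288*d^2 - 5.0344*d - 0.2883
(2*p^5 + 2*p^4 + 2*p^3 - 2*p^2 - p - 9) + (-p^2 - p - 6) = 2*p^5 + 2*p^4 + 2*p^3 - 3*p^2 - 2*p - 15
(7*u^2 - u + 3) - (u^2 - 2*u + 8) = 6*u^2 + u - 5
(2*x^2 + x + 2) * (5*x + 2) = 10*x^3 + 9*x^2 + 12*x + 4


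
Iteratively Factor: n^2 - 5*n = (n)*(n - 5)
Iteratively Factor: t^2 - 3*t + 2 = (t - 1)*(t - 2)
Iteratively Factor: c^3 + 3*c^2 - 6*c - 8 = (c - 2)*(c^2 + 5*c + 4) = (c - 2)*(c + 1)*(c + 4)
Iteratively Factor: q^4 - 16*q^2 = (q)*(q^3 - 16*q) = q*(q + 4)*(q^2 - 4*q) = q^2*(q + 4)*(q - 4)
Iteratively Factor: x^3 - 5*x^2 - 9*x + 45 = (x - 3)*(x^2 - 2*x - 15) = (x - 5)*(x - 3)*(x + 3)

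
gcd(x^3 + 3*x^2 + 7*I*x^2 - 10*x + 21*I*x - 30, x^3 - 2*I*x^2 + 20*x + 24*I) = x + 2*I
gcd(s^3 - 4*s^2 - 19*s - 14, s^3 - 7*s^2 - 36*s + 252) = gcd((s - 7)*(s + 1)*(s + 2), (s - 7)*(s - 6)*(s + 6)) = s - 7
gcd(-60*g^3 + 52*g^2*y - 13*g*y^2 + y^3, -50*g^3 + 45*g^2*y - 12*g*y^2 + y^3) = 10*g^2 - 7*g*y + y^2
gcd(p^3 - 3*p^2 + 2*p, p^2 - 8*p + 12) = p - 2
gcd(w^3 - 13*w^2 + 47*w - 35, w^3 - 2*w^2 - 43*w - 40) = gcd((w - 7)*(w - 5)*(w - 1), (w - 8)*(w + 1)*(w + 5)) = 1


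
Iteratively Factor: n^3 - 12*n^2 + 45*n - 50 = (n - 5)*(n^2 - 7*n + 10) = (n - 5)*(n - 2)*(n - 5)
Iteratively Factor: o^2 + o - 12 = (o + 4)*(o - 3)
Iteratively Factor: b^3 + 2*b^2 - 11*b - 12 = (b - 3)*(b^2 + 5*b + 4) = (b - 3)*(b + 4)*(b + 1)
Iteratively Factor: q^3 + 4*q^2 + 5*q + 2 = (q + 1)*(q^2 + 3*q + 2) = (q + 1)^2*(q + 2)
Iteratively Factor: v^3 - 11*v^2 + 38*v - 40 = (v - 4)*(v^2 - 7*v + 10) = (v - 5)*(v - 4)*(v - 2)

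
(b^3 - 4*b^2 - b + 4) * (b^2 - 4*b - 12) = b^5 - 8*b^4 + 3*b^3 + 56*b^2 - 4*b - 48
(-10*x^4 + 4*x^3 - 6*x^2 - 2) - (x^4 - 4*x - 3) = -11*x^4 + 4*x^3 - 6*x^2 + 4*x + 1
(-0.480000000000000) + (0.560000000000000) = 0.0800000000000001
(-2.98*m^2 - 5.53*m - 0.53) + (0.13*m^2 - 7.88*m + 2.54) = -2.85*m^2 - 13.41*m + 2.01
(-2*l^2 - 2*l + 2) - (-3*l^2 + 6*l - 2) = l^2 - 8*l + 4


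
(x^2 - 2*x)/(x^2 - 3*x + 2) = x/(x - 1)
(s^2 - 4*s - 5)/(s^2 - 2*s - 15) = (s + 1)/(s + 3)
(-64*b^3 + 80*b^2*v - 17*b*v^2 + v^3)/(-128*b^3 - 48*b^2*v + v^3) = (8*b^2 - 9*b*v + v^2)/(16*b^2 + 8*b*v + v^2)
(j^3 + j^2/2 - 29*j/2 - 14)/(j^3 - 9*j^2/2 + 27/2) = (2*j^3 + j^2 - 29*j - 28)/(2*j^3 - 9*j^2 + 27)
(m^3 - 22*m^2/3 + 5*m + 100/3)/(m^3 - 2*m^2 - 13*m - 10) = (3*m^2 - 7*m - 20)/(3*(m^2 + 3*m + 2))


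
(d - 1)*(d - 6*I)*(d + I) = d^3 - d^2 - 5*I*d^2 + 6*d + 5*I*d - 6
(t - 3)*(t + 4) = t^2 + t - 12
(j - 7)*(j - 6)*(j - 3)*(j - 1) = j^4 - 17*j^3 + 97*j^2 - 207*j + 126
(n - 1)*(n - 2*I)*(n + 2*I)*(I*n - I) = I*n^4 - 2*I*n^3 + 5*I*n^2 - 8*I*n + 4*I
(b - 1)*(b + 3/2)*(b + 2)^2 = b^4 + 9*b^3/2 + 9*b^2/2 - 4*b - 6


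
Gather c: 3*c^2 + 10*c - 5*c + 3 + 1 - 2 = 3*c^2 + 5*c + 2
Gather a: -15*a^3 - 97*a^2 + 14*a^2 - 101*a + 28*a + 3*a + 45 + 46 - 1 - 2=-15*a^3 - 83*a^2 - 70*a + 88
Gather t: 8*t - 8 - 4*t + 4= 4*t - 4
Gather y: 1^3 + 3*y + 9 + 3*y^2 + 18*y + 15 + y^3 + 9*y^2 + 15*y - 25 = y^3 + 12*y^2 + 36*y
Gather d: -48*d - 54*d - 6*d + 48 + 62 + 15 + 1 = 126 - 108*d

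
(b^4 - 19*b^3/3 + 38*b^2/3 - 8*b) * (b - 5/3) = b^5 - 8*b^4 + 209*b^3/9 - 262*b^2/9 + 40*b/3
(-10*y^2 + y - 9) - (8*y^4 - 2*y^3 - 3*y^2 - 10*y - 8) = -8*y^4 + 2*y^3 - 7*y^2 + 11*y - 1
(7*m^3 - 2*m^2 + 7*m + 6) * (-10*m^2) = -70*m^5 + 20*m^4 - 70*m^3 - 60*m^2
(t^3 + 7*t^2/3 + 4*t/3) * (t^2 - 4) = t^5 + 7*t^4/3 - 8*t^3/3 - 28*t^2/3 - 16*t/3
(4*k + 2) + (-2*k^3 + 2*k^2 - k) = -2*k^3 + 2*k^2 + 3*k + 2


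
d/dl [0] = 0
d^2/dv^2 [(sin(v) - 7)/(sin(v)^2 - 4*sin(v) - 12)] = (-9*sin(v)^5 + 24*sin(v)^4 + 454*sin(v)^2 - 701*sin(v)/2 + 36*sin(3*v) + sin(5*v)/2 - 488)/((sin(v) - 6)^3*(sin(v) + 2)^3)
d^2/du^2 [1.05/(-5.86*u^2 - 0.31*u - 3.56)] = (72.11316*u^2 + 3.81486*u - 1.05*(11.72*u + 0.31)*(23.44*u + 0.62) + 43.80936)/(5.86*u^2 + 0.31*u + 3.56)^3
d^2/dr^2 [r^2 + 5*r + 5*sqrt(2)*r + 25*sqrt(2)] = 2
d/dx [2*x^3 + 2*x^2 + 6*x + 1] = 6*x^2 + 4*x + 6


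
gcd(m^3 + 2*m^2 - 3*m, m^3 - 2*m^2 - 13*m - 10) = 1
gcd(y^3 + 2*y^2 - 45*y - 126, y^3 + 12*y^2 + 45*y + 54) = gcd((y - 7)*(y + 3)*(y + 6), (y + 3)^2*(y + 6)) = y^2 + 9*y + 18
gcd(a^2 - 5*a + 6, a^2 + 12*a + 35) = 1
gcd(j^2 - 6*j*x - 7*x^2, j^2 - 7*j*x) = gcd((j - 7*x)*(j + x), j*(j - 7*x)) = -j + 7*x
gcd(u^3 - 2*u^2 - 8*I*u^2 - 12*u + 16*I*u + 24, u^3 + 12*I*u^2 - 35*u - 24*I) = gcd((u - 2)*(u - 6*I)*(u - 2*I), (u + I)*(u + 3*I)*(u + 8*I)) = 1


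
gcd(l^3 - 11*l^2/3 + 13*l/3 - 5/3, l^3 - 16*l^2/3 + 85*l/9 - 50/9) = l - 5/3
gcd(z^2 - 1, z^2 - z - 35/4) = 1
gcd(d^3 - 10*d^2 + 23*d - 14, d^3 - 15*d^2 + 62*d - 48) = d - 1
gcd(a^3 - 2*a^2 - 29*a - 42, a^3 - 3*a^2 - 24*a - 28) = a^2 - 5*a - 14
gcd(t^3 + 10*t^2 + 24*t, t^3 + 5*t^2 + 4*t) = t^2 + 4*t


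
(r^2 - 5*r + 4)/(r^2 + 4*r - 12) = (r^2 - 5*r + 4)/(r^2 + 4*r - 12)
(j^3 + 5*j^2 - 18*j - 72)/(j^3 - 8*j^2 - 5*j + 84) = (j + 6)/(j - 7)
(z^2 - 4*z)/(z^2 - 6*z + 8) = z/(z - 2)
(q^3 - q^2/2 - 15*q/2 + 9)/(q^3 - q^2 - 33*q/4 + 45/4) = 2*(q - 2)/(2*q - 5)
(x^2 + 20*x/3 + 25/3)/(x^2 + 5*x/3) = (x + 5)/x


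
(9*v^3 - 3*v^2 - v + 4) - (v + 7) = 9*v^3 - 3*v^2 - 2*v - 3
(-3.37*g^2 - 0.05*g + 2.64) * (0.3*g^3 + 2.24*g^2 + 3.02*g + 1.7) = -1.011*g^5 - 7.5638*g^4 - 9.4974*g^3 + 0.0336000000000007*g^2 + 7.8878*g + 4.488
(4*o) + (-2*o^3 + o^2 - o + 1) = -2*o^3 + o^2 + 3*o + 1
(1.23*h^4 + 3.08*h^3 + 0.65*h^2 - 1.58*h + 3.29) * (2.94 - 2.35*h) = -2.8905*h^5 - 3.6218*h^4 + 7.5277*h^3 + 5.624*h^2 - 12.3767*h + 9.6726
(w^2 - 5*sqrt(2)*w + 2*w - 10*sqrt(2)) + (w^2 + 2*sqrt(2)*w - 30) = 2*w^2 - 3*sqrt(2)*w + 2*w - 30 - 10*sqrt(2)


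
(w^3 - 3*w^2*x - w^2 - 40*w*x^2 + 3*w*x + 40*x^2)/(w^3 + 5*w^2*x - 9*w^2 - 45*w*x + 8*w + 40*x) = (w - 8*x)/(w - 8)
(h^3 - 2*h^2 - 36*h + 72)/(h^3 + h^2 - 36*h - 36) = (h - 2)/(h + 1)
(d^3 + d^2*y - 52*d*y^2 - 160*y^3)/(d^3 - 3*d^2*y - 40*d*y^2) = (d + 4*y)/d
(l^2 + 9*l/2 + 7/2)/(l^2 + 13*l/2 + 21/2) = (l + 1)/(l + 3)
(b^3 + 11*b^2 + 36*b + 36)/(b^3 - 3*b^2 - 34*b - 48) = (b + 6)/(b - 8)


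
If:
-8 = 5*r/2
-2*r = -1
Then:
No Solution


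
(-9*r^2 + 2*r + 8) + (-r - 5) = -9*r^2 + r + 3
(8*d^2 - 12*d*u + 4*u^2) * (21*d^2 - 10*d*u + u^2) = 168*d^4 - 332*d^3*u + 212*d^2*u^2 - 52*d*u^3 + 4*u^4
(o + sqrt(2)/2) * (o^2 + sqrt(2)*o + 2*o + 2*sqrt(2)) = o^3 + 2*o^2 + 3*sqrt(2)*o^2/2 + o + 3*sqrt(2)*o + 2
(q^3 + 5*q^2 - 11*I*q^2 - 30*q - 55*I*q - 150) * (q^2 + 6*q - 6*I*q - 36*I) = q^5 + 11*q^4 - 17*I*q^4 - 66*q^3 - 187*I*q^3 - 1056*q^2 - 330*I*q^2 - 2880*q + 1980*I*q + 5400*I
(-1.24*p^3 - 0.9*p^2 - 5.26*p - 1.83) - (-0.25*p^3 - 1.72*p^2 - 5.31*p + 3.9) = -0.99*p^3 + 0.82*p^2 + 0.0499999999999998*p - 5.73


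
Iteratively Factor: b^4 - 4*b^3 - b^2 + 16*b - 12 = (b + 2)*(b^3 - 6*b^2 + 11*b - 6) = (b - 1)*(b + 2)*(b^2 - 5*b + 6) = (b - 3)*(b - 1)*(b + 2)*(b - 2)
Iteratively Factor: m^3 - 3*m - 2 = (m + 1)*(m^2 - m - 2) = (m + 1)^2*(m - 2)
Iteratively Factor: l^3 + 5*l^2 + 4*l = (l)*(l^2 + 5*l + 4) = l*(l + 1)*(l + 4)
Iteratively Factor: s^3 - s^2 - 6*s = (s - 3)*(s^2 + 2*s) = s*(s - 3)*(s + 2)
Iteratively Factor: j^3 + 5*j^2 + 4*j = (j + 1)*(j^2 + 4*j) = (j + 1)*(j + 4)*(j)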